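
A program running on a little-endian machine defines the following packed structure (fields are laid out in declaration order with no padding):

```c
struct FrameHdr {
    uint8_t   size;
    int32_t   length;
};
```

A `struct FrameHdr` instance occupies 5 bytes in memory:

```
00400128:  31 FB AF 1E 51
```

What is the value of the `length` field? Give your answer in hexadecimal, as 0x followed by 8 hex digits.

`length` follows `size` (1 byte), so it starts at byte offset 1 and occupies 4 bytes.
Bytes at offsets 1..4: FB AF 1E 51.
Little-endian stores the least-significant byte at the lowest address.
Reassemble most-significant byte first: 51 1E AF FB → 0x511EAFFB.

0x511EAFFB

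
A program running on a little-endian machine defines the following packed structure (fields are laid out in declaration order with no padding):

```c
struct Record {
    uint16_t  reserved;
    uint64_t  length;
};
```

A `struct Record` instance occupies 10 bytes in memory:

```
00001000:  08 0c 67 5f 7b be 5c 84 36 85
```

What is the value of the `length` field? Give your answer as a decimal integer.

`length` follows `reserved` (2 bytes), so it starts at byte offset 2 and occupies 8 bytes.
Bytes at offsets 2..9: 67 5F 7B BE 5C 84 36 85.
Little-endian stores the least-significant byte at the lowest address.
Reassemble most-significant byte first: 85 36 84 5C BE 7B 5F 67 → 0x8536845CBE7B5F67.
0x8536845CBE7B5F67 = 9599005189654404967.

9599005189654404967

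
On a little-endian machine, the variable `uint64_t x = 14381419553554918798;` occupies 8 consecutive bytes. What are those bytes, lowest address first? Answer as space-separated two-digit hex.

8E 6D 7F 4F E3 10 95 C7

14381419553554918798 in hexadecimal, padded to 64 bits, is 0xC79510E34F7F6D8E.
Split into bytes (most-significant first): C7 95 10 E3 4F 7F 6D 8E.
Little-endian stores the least-significant byte at the lowest address.
So at ascending addresses the bytes are 8E 6D 7F 4F E3 10 95 C7.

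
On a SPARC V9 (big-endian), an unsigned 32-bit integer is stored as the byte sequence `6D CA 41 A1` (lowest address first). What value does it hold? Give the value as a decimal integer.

1841971617

Big-endian: lowest address holds the most-significant byte.
The bytes are already most-significant first: 0x6DCA41A1.
0x6DCA41A1 = 1841971617.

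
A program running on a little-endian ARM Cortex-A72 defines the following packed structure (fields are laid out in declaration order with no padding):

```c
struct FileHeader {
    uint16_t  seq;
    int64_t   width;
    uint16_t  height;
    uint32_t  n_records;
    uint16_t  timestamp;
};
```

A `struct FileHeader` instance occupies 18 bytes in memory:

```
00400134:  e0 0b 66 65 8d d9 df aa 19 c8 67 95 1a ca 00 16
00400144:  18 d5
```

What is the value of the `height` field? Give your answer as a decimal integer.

38247

`height` follows `seq` (2 B), `width` (8 B), so it starts at offset 2 + 8 = 10 and occupies 2 bytes.
Bytes at offsets 10..11: 67 95.
Little-endian stores the least-significant byte at the lowest address.
Reassemble most-significant byte first: 95 67 → 0x9567.
0x9567 = 38247.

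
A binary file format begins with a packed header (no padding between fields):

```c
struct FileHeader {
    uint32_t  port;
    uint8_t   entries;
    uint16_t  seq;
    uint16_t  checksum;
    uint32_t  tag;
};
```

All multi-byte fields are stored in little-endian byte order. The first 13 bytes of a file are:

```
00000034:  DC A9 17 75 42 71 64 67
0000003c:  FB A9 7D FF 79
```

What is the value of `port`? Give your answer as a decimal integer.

1964485084

`port` is the first field, at byte offset 0, occupying 4 bytes.
Bytes at offsets 0..3: DC A9 17 75.
In little-endian order the low byte comes first in memory.
Reassemble most-significant byte first: 75 17 A9 DC → 0x7517A9DC.
0x7517A9DC = 1964485084.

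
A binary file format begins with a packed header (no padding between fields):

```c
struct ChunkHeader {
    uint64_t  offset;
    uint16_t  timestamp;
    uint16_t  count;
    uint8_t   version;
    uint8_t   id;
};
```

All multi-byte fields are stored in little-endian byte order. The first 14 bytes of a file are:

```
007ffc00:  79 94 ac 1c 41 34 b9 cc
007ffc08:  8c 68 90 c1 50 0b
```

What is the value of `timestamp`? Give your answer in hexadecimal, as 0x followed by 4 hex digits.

`timestamp` follows `offset` (8 bytes), so it starts at byte offset 8 and occupies 2 bytes.
Bytes at offsets 8..9: 8C 68.
In little-endian order the low byte comes first in memory.
Reassemble most-significant byte first: 68 8C → 0x688C.

0x688C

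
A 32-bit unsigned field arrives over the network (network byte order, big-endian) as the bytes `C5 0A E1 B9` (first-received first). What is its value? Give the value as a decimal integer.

In big-endian order the high byte comes first in memory.
The bytes are already most-significant first: 0xC50AE1B9.
0xC50AE1B9 = 3305824697.

3305824697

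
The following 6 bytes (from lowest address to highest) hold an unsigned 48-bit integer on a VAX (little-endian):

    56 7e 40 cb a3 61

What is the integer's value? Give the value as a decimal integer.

In little-endian order the low byte comes first in memory.
Reassemble most-significant byte first: 61 A3 CB 40 7E 56 → 0x61A3CB407E56.
0x61A3CB407E56 = 107356117565014.

107356117565014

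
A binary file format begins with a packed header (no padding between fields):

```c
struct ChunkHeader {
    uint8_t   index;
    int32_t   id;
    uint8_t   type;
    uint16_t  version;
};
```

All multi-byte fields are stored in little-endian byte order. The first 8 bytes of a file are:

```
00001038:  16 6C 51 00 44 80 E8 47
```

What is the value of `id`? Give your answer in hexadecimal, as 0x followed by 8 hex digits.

`id` follows `index` (1 byte), so it starts at byte offset 1 and occupies 4 bytes.
Bytes at offsets 1..4: 6C 51 00 44.
Little-endian stores the least-significant byte at the lowest address.
Reassemble most-significant byte first: 44 00 51 6C → 0x4400516C.

0x4400516C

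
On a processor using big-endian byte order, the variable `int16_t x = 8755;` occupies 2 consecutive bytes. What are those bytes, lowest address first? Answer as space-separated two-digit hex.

22 33

8755 in hexadecimal, padded to 16 bits, is 0x2233.
Split into bytes (most-significant first): 22 33.
Big-endian stores the most-significant byte at the lowest address.
So the memory order matches the most-significant-first order: 22 33.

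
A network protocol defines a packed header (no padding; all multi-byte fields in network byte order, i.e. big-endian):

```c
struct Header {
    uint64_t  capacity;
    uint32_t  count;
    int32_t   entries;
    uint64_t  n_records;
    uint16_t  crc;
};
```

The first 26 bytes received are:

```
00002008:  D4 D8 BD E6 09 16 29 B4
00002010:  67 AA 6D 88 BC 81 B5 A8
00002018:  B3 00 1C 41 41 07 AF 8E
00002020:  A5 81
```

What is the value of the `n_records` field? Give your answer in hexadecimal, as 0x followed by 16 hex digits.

`n_records` follows `capacity` (8 B), `count` (4 B), `entries` (4 B), so it starts at offset 8 + 4 + 4 = 16 and occupies 8 bytes.
Bytes at offsets 16..23: B3 00 1C 41 41 07 AF 8E.
Big-endian: lowest address holds the most-significant byte.
The bytes are already most-significant first: 0xB3001C414107AF8E.

0xB3001C414107AF8E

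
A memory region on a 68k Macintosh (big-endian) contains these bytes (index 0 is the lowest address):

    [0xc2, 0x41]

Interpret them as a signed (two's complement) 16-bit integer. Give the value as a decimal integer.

In big-endian order the high byte comes first in memory.
The bytes are already most-significant first: 0xC241.
Top bit is set, so as a signed 16-bit value this is 0xC241 − 2^16 = -15807.

-15807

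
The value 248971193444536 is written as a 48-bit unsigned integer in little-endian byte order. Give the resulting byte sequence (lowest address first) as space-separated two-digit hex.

248971193444536 in hexadecimal, padded to 48 bits, is 0xE2701F8B68B8.
Split into bytes (most-significant first): E2 70 1F 8B 68 B8.
In little-endian order the low byte comes first in memory.
So at ascending addresses the bytes are B8 68 8B 1F 70 E2.

B8 68 8B 1F 70 E2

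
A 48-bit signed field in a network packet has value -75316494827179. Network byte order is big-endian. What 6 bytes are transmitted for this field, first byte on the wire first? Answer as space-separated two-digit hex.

BB 80 03 14 81 55

Two's complement of -75316494827179 in 48 bits: 75316494827179 = 0x447FFCEB7EAB; invert → 0xBB8003148154; add 1 → 0xBB8003148155.
Split into bytes (most-significant first): BB 80 03 14 81 55.
In big-endian order the high byte comes first in memory.
So the memory order matches the most-significant-first order: BB 80 03 14 81 55.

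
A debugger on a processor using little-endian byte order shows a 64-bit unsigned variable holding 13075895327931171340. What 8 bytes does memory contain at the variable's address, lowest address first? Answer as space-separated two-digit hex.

13075895327931171340 in hexadecimal, padded to 64 bits, is 0xB576E9858D87020C.
Split into bytes (most-significant first): B5 76 E9 85 8D 87 02 0C.
Little-endian: lowest address holds the least-significant byte.
So at ascending addresses the bytes are 0C 02 87 8D 85 E9 76 B5.

0C 02 87 8D 85 E9 76 B5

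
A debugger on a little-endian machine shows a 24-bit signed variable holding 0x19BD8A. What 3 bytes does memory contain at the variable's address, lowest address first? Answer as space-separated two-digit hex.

8A BD 19

Split into bytes (most-significant first): 19 BD 8A.
In little-endian order the low byte comes first in memory.
So at ascending addresses the bytes are 8A BD 19.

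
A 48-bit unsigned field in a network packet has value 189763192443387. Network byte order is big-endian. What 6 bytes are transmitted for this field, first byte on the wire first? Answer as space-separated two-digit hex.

189763192443387 in hexadecimal, padded to 48 bits, is 0xAC96AFAD51FB.
Split into bytes (most-significant first): AC 96 AF AD 51 FB.
In big-endian order the high byte comes first in memory.
So the memory order matches the most-significant-first order: AC 96 AF AD 51 FB.

AC 96 AF AD 51 FB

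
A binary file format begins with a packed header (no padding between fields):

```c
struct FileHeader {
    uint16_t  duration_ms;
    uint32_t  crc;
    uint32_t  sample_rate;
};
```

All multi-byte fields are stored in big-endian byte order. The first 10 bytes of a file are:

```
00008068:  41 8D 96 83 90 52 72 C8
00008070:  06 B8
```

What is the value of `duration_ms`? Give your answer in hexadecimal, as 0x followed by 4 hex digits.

0x418D

`duration_ms` is the first field, at byte offset 0, occupying 2 bytes.
Bytes at offsets 0..1: 41 8D.
Big-endian: lowest address holds the most-significant byte.
The bytes are already most-significant first: 0x418D.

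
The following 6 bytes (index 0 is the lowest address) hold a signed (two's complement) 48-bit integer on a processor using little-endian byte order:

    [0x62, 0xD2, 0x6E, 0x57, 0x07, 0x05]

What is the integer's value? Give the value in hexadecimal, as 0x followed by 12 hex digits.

Little-endian stores the least-significant byte at the lowest address.
Reassemble most-significant byte first: 05 07 57 6E D2 62 → 0x0507576ED262.

0x0507576ED262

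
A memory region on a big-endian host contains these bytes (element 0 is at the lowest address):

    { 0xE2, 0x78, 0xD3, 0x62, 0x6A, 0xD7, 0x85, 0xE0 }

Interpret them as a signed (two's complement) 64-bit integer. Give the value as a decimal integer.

In big-endian order the high byte comes first in memory.
The bytes are already most-significant first: 0xE278D3626AD785E0.
Top bit is set, so as a signed 64-bit value this is 0xE278D3626AD785E0 − 2^64 = -2127718404279794208.

-2127718404279794208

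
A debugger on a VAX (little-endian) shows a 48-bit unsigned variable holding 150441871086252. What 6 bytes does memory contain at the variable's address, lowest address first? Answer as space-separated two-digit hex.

150441871086252 in hexadecimal, padded to 48 bits, is 0x88D37A4912AC.
Split into bytes (most-significant first): 88 D3 7A 49 12 AC.
Little-endian: lowest address holds the least-significant byte.
So at ascending addresses the bytes are AC 12 49 7A D3 88.

AC 12 49 7A D3 88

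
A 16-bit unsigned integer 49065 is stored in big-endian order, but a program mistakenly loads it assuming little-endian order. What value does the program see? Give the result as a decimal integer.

49065 in 16-bit hexadecimal is 0xBFA9.
Stored big-endian, the bytes at ascending addresses are BF A9.
Read back as little-endian, the first byte is least significant, giving 0xA9BF.
0xA9BF = 43455.

43455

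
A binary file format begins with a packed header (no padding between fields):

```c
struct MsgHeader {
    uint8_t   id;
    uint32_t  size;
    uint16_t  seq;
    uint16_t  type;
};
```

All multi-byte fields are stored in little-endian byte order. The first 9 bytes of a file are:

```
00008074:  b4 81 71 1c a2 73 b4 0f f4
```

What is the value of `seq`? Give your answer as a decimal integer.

`seq` follows `id` (1 B), `size` (4 B), so it starts at offset 1 + 4 = 5 and occupies 2 bytes.
Bytes at offsets 5..6: 73 B4.
Little-endian stores the least-significant byte at the lowest address.
Reassemble most-significant byte first: B4 73 → 0xB473.
0xB473 = 46195.

46195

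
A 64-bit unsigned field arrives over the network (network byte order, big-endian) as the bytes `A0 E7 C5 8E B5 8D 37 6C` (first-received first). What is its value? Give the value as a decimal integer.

11594452982410590060

Big-endian: lowest address holds the most-significant byte.
The bytes are already most-significant first: 0xA0E7C58EB58D376C.
0xA0E7C58EB58D376C = 11594452982410590060.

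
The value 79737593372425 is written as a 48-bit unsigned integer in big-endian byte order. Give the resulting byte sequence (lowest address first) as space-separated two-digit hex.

79737593372425 in hexadecimal, padded to 48 bits, is 0x48855AED9F09.
Split into bytes (most-significant first): 48 85 5A ED 9F 09.
In big-endian order the high byte comes first in memory.
So the memory order matches the most-significant-first order: 48 85 5A ED 9F 09.

48 85 5A ED 9F 09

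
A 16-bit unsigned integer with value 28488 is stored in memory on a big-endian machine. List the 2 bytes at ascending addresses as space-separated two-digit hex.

28488 in hexadecimal, padded to 16 bits, is 0x6F48.
Split into bytes (most-significant first): 6F 48.
Big-endian: lowest address holds the most-significant byte.
So the memory order matches the most-significant-first order: 6F 48.

6F 48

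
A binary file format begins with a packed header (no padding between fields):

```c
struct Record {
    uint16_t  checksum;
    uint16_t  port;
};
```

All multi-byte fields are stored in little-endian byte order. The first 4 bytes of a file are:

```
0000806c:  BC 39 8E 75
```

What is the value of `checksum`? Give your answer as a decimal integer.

14780

`checksum` is the first field, at byte offset 0, occupying 2 bytes.
Bytes at offsets 0..1: BC 39.
Little-endian: lowest address holds the least-significant byte.
Reassemble most-significant byte first: 39 BC → 0x39BC.
0x39BC = 14780.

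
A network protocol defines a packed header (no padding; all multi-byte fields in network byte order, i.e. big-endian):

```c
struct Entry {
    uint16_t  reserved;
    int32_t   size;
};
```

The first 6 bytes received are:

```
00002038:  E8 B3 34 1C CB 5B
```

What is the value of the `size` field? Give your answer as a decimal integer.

`size` follows `reserved` (2 bytes), so it starts at byte offset 2 and occupies 4 bytes.
Bytes at offsets 2..5: 34 1C CB 5B.
In big-endian order the high byte comes first in memory.
The bytes are already most-significant first: 0x341CCB5B.
0x341CCB5B = 874302299.

874302299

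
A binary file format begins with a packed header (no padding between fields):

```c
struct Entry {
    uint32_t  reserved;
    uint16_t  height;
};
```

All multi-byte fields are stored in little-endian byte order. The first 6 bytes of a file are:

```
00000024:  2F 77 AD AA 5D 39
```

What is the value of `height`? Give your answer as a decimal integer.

14685

`height` follows `reserved` (4 bytes), so it starts at byte offset 4 and occupies 2 bytes.
Bytes at offsets 4..5: 5D 39.
Little-endian: lowest address holds the least-significant byte.
Reassemble most-significant byte first: 39 5D → 0x395D.
0x395D = 14685.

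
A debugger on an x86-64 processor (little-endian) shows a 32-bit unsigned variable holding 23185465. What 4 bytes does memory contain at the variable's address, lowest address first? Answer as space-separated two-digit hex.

23185465 in hexadecimal, padded to 32 bits, is 0x0161C839.
Split into bytes (most-significant first): 01 61 C8 39.
Little-endian: lowest address holds the least-significant byte.
So at ascending addresses the bytes are 39 C8 61 01.

39 C8 61 01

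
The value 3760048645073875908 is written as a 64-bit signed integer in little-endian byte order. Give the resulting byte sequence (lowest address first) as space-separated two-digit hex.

3760048645073875908 in hexadecimal, padded to 64 bits, is 0x342E605233D133C4.
Split into bytes (most-significant first): 34 2E 60 52 33 D1 33 C4.
Little-endian stores the least-significant byte at the lowest address.
So at ascending addresses the bytes are C4 33 D1 33 52 60 2E 34.

C4 33 D1 33 52 60 2E 34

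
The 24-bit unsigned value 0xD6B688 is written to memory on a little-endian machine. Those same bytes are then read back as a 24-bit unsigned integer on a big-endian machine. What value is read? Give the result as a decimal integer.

8959702

Stored little-endian, the bytes at ascending addresses are 88 B6 D6.
Read back as big-endian, the last byte is least significant, giving 0x88B6D6.
0x88B6D6 = 8959702.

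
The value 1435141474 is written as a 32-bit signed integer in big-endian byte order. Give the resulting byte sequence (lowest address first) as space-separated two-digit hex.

55 8A 85 62

1435141474 in hexadecimal, padded to 32 bits, is 0x558A8562.
Split into bytes (most-significant first): 55 8A 85 62.
Big-endian stores the most-significant byte at the lowest address.
So the memory order matches the most-significant-first order: 55 8A 85 62.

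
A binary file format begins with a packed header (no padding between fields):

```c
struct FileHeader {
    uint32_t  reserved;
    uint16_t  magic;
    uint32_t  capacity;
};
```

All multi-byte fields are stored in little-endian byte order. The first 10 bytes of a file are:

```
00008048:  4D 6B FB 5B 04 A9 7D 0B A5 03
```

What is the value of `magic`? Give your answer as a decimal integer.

`magic` follows `reserved` (4 bytes), so it starts at byte offset 4 and occupies 2 bytes.
Bytes at offsets 4..5: 04 A9.
In little-endian order the low byte comes first in memory.
Reassemble most-significant byte first: A9 04 → 0xA904.
0xA904 = 43268.

43268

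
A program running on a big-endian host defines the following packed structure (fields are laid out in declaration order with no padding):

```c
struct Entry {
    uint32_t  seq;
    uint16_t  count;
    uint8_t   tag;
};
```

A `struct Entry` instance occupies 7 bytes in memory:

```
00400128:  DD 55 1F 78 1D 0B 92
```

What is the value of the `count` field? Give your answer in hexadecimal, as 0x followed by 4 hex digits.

0x1D0B

`count` follows `seq` (4 bytes), so it starts at byte offset 4 and occupies 2 bytes.
Bytes at offsets 4..5: 1D 0B.
Big-endian stores the most-significant byte at the lowest address.
The bytes are already most-significant first: 0x1D0B.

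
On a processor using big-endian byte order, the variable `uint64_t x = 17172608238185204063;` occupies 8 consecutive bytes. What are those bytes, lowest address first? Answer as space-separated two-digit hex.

17172608238185204063 in hexadecimal, padded to 64 bits, is 0xEE515C354FF9C95F.
Split into bytes (most-significant first): EE 51 5C 35 4F F9 C9 5F.
Big-endian: lowest address holds the most-significant byte.
So the memory order matches the most-significant-first order: EE 51 5C 35 4F F9 C9 5F.

EE 51 5C 35 4F F9 C9 5F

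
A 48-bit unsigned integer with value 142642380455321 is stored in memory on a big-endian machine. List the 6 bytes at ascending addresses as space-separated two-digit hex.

142642380455321 in hexadecimal, padded to 48 bits, is 0x81BB846ABD99.
Split into bytes (most-significant first): 81 BB 84 6A BD 99.
In big-endian order the high byte comes first in memory.
So the memory order matches the most-significant-first order: 81 BB 84 6A BD 99.

81 BB 84 6A BD 99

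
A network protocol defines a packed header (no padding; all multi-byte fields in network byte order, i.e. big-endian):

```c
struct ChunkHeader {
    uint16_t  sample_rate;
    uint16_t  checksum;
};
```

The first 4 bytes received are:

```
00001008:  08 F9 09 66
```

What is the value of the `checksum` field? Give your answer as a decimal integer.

2406

`checksum` follows `sample_rate` (2 bytes), so it starts at byte offset 2 and occupies 2 bytes.
Bytes at offsets 2..3: 09 66.
In big-endian order the high byte comes first in memory.
The bytes are already most-significant first: 0x0966.
0x0966 = 2406.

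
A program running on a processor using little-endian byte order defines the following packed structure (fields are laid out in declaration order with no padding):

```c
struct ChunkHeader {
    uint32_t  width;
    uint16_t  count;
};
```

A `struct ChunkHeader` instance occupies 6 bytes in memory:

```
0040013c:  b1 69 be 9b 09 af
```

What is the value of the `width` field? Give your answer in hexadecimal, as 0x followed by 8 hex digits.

0x9BBE69B1

`width` is the first field, at byte offset 0, occupying 4 bytes.
Bytes at offsets 0..3: B1 69 BE 9B.
Little-endian stores the least-significant byte at the lowest address.
Reassemble most-significant byte first: 9B BE 69 B1 → 0x9BBE69B1.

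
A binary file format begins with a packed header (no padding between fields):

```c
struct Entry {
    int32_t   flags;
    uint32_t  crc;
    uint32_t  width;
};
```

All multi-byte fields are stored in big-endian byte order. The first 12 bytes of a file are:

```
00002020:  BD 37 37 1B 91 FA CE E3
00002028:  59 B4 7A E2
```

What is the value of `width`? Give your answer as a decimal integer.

`width` follows `flags` (4 B), `crc` (4 B), so it starts at offset 4 + 4 = 8 and occupies 4 bytes.
Bytes at offsets 8..11: 59 B4 7A E2.
In big-endian order the high byte comes first in memory.
The bytes are already most-significant first: 0x59B47AE2.
0x59B47AE2 = 1505000162.

1505000162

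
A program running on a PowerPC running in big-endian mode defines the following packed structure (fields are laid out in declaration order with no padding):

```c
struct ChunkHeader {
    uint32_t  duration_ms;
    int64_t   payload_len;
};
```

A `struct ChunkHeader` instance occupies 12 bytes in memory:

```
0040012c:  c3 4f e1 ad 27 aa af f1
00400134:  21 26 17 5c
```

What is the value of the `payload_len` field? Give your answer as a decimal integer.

`payload_len` follows `duration_ms` (4 bytes), so it starts at byte offset 4 and occupies 8 bytes.
Bytes at offsets 4..11: 27 AA AF F1 21 26 17 5C.
Big-endian: lowest address holds the most-significant byte.
The bytes are already most-significant first: 0x27AAAFF12126175C.
0x27AAAFF12126175C = 2858290363698124636.

2858290363698124636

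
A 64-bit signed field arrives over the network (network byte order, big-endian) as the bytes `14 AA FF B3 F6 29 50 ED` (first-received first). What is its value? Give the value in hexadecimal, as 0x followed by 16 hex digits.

0x14AAFFB3F62950ED

In big-endian order the high byte comes first in memory.
The bytes are already most-significant first: 0x14AAFFB3F62950ED.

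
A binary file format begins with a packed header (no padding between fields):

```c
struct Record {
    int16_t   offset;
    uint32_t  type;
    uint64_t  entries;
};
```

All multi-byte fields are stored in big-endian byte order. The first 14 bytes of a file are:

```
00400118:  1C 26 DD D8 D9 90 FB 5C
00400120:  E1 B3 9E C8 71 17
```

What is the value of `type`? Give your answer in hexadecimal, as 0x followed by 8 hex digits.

0xDDD8D990

`type` follows `offset` (2 bytes), so it starts at byte offset 2 and occupies 4 bytes.
Bytes at offsets 2..5: DD D8 D9 90.
In big-endian order the high byte comes first in memory.
The bytes are already most-significant first: 0xDDD8D990.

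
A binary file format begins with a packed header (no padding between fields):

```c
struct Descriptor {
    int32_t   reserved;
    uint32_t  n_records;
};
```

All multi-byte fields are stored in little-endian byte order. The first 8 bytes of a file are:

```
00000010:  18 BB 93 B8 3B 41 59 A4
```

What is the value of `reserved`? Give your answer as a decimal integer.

-1198277864

`reserved` is the first field, at byte offset 0, occupying 4 bytes.
Bytes at offsets 0..3: 18 BB 93 B8.
In little-endian order the low byte comes first in memory.
Reassemble most-significant byte first: B8 93 BB 18 → 0xB893BB18.
Top bit is set, so as a signed 32-bit value this is 0xB893BB18 − 2^32 = -1198277864.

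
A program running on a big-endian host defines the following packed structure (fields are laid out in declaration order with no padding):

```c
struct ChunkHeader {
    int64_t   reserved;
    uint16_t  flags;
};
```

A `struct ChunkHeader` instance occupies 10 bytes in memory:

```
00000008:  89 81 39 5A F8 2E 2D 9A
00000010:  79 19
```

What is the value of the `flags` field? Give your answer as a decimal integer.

31001

`flags` follows `reserved` (8 bytes), so it starts at byte offset 8 and occupies 2 bytes.
Bytes at offsets 8..9: 79 19.
In big-endian order the high byte comes first in memory.
The bytes are already most-significant first: 0x7919.
0x7919 = 31001.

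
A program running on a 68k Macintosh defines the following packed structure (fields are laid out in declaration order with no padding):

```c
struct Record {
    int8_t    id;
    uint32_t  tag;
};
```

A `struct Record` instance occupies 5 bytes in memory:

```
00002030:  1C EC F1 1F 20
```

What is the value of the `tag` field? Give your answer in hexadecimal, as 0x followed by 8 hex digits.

0xECF11F20

`tag` follows `id` (1 byte), so it starts at byte offset 1 and occupies 4 bytes.
Bytes at offsets 1..4: EC F1 1F 20.
Big-endian stores the most-significant byte at the lowest address.
The bytes are already most-significant first: 0xECF11F20.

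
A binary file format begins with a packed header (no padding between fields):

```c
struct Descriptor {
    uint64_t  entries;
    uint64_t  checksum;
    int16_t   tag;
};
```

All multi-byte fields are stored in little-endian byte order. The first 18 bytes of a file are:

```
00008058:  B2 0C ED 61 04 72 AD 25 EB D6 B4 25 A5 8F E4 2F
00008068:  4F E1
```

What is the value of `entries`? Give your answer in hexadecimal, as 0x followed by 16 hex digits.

0x25AD720461ED0CB2

`entries` is the first field, at byte offset 0, occupying 8 bytes.
Bytes at offsets 0..7: B2 0C ED 61 04 72 AD 25.
Little-endian: lowest address holds the least-significant byte.
Reassemble most-significant byte first: 25 AD 72 04 61 ED 0C B2 → 0x25AD720461ED0CB2.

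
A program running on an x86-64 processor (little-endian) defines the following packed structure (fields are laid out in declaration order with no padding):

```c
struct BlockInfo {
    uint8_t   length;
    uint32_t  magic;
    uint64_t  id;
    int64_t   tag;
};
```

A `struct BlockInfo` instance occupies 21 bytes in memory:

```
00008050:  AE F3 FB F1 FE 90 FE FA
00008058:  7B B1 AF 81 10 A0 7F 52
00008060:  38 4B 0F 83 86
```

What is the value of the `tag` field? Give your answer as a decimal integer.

`tag` follows `length` (1 B), `magic` (4 B), `id` (8 B), so it starts at offset 1 + 4 + 8 = 13 and occupies 8 bytes.
Bytes at offsets 13..20: A0 7F 52 38 4B 0F 83 86.
Little-endian: lowest address holds the least-significant byte.
Reassemble most-significant byte first: 86 83 0F 4B 38 52 7F A0 → 0x86830F4B38527FA0.
Top bit is set, so as a signed 64-bit value this is 0x86830F4B38527FA0 − 2^64 = -8754136434936217696.

-8754136434936217696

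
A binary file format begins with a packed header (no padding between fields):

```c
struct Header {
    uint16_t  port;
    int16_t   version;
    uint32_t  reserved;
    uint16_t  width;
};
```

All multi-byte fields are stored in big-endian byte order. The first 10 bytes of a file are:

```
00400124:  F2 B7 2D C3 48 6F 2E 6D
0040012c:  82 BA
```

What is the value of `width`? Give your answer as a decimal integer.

33466

`width` follows `port` (2 B), `version` (2 B), `reserved` (4 B), so it starts at offset 2 + 2 + 4 = 8 and occupies 2 bytes.
Bytes at offsets 8..9: 82 BA.
In big-endian order the high byte comes first in memory.
The bytes are already most-significant first: 0x82BA.
0x82BA = 33466.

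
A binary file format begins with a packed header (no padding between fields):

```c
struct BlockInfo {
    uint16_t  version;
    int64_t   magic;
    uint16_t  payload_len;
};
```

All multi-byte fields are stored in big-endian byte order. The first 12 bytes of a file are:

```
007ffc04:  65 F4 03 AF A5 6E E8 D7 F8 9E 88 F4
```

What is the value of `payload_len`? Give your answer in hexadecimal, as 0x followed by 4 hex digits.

`payload_len` follows `version` (2 B), `magic` (8 B), so it starts at offset 2 + 8 = 10 and occupies 2 bytes.
Bytes at offsets 10..11: 88 F4.
Big-endian: lowest address holds the most-significant byte.
The bytes are already most-significant first: 0x88F4.

0x88F4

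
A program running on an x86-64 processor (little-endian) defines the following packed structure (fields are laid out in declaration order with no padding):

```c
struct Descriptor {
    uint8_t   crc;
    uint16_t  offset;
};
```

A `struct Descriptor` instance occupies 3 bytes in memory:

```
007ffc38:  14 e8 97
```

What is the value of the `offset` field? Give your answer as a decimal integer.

38888

`offset` follows `crc` (1 byte), so it starts at byte offset 1 and occupies 2 bytes.
Bytes at offsets 1..2: E8 97.
In little-endian order the low byte comes first in memory.
Reassemble most-significant byte first: 97 E8 → 0x97E8.
0x97E8 = 38888.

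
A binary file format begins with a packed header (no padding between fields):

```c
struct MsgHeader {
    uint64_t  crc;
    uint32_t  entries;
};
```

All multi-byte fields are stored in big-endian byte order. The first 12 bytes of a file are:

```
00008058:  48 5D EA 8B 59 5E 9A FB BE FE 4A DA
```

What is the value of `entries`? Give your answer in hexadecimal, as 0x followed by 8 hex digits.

`entries` follows `crc` (8 bytes), so it starts at byte offset 8 and occupies 4 bytes.
Bytes at offsets 8..11: BE FE 4A DA.
In big-endian order the high byte comes first in memory.
The bytes are already most-significant first: 0xBEFE4ADA.

0xBEFE4ADA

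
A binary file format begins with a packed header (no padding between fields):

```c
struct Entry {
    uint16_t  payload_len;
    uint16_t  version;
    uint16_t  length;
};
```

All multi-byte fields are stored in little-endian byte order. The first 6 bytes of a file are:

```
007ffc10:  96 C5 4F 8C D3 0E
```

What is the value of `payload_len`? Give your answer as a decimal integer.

`payload_len` is the first field, at byte offset 0, occupying 2 bytes.
Bytes at offsets 0..1: 96 C5.
Little-endian stores the least-significant byte at the lowest address.
Reassemble most-significant byte first: C5 96 → 0xC596.
0xC596 = 50582.

50582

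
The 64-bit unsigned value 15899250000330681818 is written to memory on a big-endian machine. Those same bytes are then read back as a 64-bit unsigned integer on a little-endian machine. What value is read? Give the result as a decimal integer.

15775500574138279388

15899250000330681818 in 64-bit hexadecimal is 0xDCA57BA330D6EDDA.
Stored big-endian, the bytes at ascending addresses are DC A5 7B A3 30 D6 ED DA.
Read back as little-endian, the first byte is least significant, giving 0xDAEDD630A37BA5DC.
0xDAEDD630A37BA5DC = 15775500574138279388.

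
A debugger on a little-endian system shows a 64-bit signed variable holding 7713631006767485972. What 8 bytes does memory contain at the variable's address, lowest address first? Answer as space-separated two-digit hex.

7713631006767485972 in hexadecimal, padded to 64 bits, is 0x6B0C528836D09414.
Split into bytes (most-significant first): 6B 0C 52 88 36 D0 94 14.
Little-endian: lowest address holds the least-significant byte.
So at ascending addresses the bytes are 14 94 D0 36 88 52 0C 6B.

14 94 D0 36 88 52 0C 6B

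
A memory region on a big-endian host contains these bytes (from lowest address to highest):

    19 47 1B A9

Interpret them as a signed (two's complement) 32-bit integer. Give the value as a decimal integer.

In big-endian order the high byte comes first in memory.
The bytes are already most-significant first: 0x19471BA9.
0x19471BA9 = 424090537.

424090537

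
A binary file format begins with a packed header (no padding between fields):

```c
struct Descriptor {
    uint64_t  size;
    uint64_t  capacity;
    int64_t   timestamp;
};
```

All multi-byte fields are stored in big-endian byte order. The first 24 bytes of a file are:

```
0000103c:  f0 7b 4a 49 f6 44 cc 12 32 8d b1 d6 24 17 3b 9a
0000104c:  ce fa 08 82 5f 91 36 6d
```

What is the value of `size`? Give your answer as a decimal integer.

17328525672762887186

`size` is the first field, at byte offset 0, occupying 8 bytes.
Bytes at offsets 0..7: F0 7B 4A 49 F6 44 CC 12.
Big-endian stores the most-significant byte at the lowest address.
The bytes are already most-significant first: 0xF07B4A49F644CC12.
0xF07B4A49F644CC12 = 17328525672762887186.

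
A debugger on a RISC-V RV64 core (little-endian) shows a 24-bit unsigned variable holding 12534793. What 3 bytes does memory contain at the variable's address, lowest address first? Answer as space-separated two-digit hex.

12534793 in hexadecimal, padded to 24 bits, is 0xBF4409.
Split into bytes (most-significant first): BF 44 09.
Little-endian: lowest address holds the least-significant byte.
So at ascending addresses the bytes are 09 44 BF.

09 44 BF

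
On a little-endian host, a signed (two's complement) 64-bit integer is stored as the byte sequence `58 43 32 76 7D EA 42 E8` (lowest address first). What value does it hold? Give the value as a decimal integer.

Little-endian: lowest address holds the least-significant byte.
Reassemble most-significant byte first: E8 42 EA 7D 76 32 43 58 → 0xE842EA7D76324358.
Top bit is set, so as a signed 64-bit value this is 0xE842EA7D76324358 − 2^64 = -1710547083872550056.

-1710547083872550056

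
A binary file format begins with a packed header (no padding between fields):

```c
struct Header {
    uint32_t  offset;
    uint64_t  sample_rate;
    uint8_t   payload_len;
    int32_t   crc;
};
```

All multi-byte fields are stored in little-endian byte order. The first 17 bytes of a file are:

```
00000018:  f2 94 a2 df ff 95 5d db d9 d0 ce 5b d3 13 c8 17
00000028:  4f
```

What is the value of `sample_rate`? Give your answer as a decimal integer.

`sample_rate` follows `offset` (4 bytes), so it starts at byte offset 4 and occupies 8 bytes.
Bytes at offsets 4..11: FF 95 5D DB D9 D0 CE 5B.
Little-endian: lowest address holds the least-significant byte.
Reassemble most-significant byte first: 5B CE D0 D9 DB 5D 95 FF → 0x5BCED0D9DB5D95FF.
0x5BCED0D9DB5D95FF = 6615454536760661503.

6615454536760661503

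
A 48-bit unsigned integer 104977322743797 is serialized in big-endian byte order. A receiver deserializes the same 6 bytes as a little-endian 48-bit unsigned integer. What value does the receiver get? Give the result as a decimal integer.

269479283030367

104977322743797 in 48-bit hexadecimal is 0x5F79F00817F5.
Stored big-endian, the bytes at ascending addresses are 5F 79 F0 08 17 F5.
Read back as little-endian, the first byte is least significant, giving 0xF51708F0795F.
0xF51708F0795F = 269479283030367.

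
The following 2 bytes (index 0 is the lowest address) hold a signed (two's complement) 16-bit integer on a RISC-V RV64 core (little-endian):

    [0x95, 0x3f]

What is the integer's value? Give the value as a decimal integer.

In little-endian order the low byte comes first in memory.
Reassemble most-significant byte first: 3F 95 → 0x3F95.
0x3F95 = 16277.

16277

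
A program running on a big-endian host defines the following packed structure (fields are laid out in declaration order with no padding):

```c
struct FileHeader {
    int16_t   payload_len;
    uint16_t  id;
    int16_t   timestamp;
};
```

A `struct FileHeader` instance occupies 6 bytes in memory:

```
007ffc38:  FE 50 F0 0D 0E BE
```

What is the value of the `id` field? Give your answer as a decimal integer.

61453

`id` follows `payload_len` (2 bytes), so it starts at byte offset 2 and occupies 2 bytes.
Bytes at offsets 2..3: F0 0D.
In big-endian order the high byte comes first in memory.
The bytes are already most-significant first: 0xF00D.
0xF00D = 61453.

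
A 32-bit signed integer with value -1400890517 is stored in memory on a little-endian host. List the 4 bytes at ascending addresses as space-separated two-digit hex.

Two's complement of -1400890517 in 32 bits: 1400890517 = 0x537FE495; invert → 0xAC801B6A; add 1 → 0xAC801B6B.
Split into bytes (most-significant first): AC 80 1B 6B.
In little-endian order the low byte comes first in memory.
So at ascending addresses the bytes are 6B 1B 80 AC.

6B 1B 80 AC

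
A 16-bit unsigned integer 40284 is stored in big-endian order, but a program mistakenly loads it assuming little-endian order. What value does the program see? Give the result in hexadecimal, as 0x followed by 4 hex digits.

0x5C9D

40284 in 16-bit hexadecimal is 0x9D5C.
Stored big-endian, the bytes at ascending addresses are 9D 5C.
Read back as little-endian, the first byte is least significant, giving 0x5C9D.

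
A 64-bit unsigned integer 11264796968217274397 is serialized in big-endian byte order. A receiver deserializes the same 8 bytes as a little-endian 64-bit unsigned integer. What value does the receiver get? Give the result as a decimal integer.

11264796968217274397 in 64-bit hexadecimal is 0x9C549928BD7CE81D.
Stored big-endian, the bytes at ascending addresses are 9C 54 99 28 BD 7C E8 1D.
Read back as little-endian, the first byte is least significant, giving 0x1DE87CBD2899549C.
0x1DE87CBD2899549C = 2155109573568582812.

2155109573568582812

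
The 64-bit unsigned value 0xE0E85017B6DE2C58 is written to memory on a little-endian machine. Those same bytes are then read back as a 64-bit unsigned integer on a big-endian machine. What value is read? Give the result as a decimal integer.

Stored little-endian, the bytes at ascending addresses are 58 2C DE B6 17 50 E8 E0.
Read back as big-endian, the last byte is least significant, giving 0x582CDEB61750E8E0.
0x582CDEB61750E8E0 = 6353698047969519840.

6353698047969519840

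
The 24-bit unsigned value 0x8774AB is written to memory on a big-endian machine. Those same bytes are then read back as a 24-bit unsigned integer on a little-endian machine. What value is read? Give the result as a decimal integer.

11236487

Stored big-endian, the bytes at ascending addresses are 87 74 AB.
Read back as little-endian, the first byte is least significant, giving 0xAB7487.
0xAB7487 = 11236487.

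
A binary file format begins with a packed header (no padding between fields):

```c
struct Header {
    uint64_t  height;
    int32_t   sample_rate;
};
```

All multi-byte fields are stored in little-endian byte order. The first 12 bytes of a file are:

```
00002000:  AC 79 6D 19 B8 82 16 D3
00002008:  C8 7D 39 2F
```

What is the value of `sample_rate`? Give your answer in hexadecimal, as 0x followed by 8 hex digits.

0x2F397DC8

`sample_rate` follows `height` (8 bytes), so it starts at byte offset 8 and occupies 4 bytes.
Bytes at offsets 8..11: C8 7D 39 2F.
Little-endian stores the least-significant byte at the lowest address.
Reassemble most-significant byte first: 2F 39 7D C8 → 0x2F397DC8.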